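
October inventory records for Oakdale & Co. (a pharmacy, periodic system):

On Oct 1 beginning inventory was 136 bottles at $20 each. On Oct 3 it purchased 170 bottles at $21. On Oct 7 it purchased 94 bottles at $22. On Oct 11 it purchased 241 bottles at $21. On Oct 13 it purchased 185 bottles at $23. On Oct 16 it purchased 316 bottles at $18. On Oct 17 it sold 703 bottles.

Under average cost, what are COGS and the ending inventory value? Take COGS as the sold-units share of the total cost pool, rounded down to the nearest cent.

COGS = $14,381.33; ending inventory = $8,980.67

Oct 17, sell 703: 703/1142 × $23,362.00 → $14,381.33
Ending inventory (cost pool remaining) = $8,980.67
Check: goods available $23,362.00 = COGS $14,381.33 + ending $8,980.67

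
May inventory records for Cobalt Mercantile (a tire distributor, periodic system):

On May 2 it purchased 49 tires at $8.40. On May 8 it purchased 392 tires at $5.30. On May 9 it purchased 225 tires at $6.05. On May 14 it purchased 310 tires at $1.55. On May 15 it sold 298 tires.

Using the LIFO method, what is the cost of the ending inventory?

May 15, 298 sold [LIFO — newest first]: 298 @ $1.55 = $461.90
Ending inventory: 49 @ $8.40 + 392 @ $5.30 + 225 @ $6.05 + 12 @ $1.55 = $3,869.05

Ending inventory = $3,869.05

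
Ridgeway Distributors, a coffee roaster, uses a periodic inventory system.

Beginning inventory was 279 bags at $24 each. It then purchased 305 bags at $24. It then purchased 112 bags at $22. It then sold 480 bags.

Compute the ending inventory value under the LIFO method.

Sale 1 (480) [LIFO — newest first]: 112 @ $22 + 305 @ $24 + 63 @ $24 = $11,296
Ending inventory: 216 @ $24 = $5,184

Ending inventory = $5,184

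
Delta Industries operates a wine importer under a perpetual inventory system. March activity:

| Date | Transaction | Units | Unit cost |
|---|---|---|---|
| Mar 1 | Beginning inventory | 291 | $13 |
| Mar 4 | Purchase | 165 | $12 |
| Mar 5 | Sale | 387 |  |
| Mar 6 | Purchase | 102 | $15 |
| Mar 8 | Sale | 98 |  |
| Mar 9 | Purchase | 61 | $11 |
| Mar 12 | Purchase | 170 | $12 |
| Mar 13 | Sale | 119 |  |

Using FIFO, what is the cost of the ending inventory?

Mar 5, 387 sold [FIFO — oldest first]: 291 @ $13 + 96 @ $12 = $4,935
Mar 8, 98 sold [FIFO — oldest first]: 69 @ $12 + 29 @ $15 = $1,263
Mar 13, 119 sold [FIFO — oldest first]: 73 @ $15 + 46 @ $11 = $1,601
Total COGS = $4,935 + $1,263 + $1,601 = $7,799
Ending inventory: 15 @ $11 + 170 @ $12 = $2,205
Check: goods available $10,004 = COGS $7,799 + ending $2,205

Ending inventory = $2,205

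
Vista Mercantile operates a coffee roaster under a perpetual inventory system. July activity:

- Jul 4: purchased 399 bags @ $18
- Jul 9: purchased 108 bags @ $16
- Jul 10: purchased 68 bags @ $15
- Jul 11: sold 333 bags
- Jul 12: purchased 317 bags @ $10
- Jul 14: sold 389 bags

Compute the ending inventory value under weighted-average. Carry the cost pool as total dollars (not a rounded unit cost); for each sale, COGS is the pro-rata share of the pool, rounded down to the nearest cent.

After Jul 4: 399 on hand, pool $7,182.00 (≈ $18.0000 each)
After Jul 9: 507 on hand, pool $8,910.00 (≈ $17.5740 each)
After Jul 10: 575 on hand, pool $9,930.00 (≈ $17.2696 each)
Jul 11, sell 333: 333/575 × $9,930.00 → $5,750.76
After Jul 12: 559 on hand, pool $7,349.24 (≈ $13.1471 each)
Jul 14, sell 389: 389/559 × $7,349.24 → $5,114.22
Total COGS = $5,750.76 + $5,114.22 = $10,864.98
Ending inventory (cost pool remaining) = $2,235.02

Ending inventory = $2,235.02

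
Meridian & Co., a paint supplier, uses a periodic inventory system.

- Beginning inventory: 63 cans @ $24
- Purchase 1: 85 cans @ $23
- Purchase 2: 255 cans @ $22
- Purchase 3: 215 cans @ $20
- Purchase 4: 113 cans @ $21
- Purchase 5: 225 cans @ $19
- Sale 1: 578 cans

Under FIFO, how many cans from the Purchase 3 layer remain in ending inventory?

Sale 1 (578) [FIFO — oldest first]: 63 @ $24 + 85 @ $23 + 255 @ $22 + 175 @ $20 = $12,577
Ending inventory: 40 @ $20 + 113 @ $21 + 225 @ $19 = $7,448
Check: goods available $20,025 = COGS $12,577 + ending $7,448

40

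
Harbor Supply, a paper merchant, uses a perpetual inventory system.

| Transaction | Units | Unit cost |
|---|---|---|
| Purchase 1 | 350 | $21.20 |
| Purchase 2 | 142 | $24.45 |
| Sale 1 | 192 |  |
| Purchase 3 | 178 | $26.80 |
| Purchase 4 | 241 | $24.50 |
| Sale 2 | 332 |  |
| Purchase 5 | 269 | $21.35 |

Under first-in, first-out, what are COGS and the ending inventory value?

Sale 1 (192) [FIFO — oldest first]: 192 @ $21.20 = $4,070.40
Sale 2 (332) [FIFO — oldest first]: 158 @ $21.20 + 142 @ $24.45 + 32 @ $26.80 = $7,679.10
Total COGS = $4,070.40 + $7,679.10 = $11,749.50
Ending inventory: 146 @ $26.80 + 241 @ $24.50 + 269 @ $21.35 = $15,560.45

COGS = $11,749.50; ending inventory = $15,560.45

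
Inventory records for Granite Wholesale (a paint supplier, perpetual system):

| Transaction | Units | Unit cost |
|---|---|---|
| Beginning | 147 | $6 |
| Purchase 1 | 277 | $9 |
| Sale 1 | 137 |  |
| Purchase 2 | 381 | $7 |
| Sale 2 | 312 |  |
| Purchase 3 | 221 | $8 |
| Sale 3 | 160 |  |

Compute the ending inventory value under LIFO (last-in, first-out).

Sale 1 (137) [LIFO — newest first]: 137 @ $9 = $1,233
Sale 2 (312) [LIFO — newest first]: 312 @ $7 = $2,184
Sale 3 (160) [LIFO — newest first]: 160 @ $8 = $1,280
Total COGS = $1,233 + $2,184 + $1,280 = $4,697
Ending inventory: 147 @ $6 + 140 @ $9 + 69 @ $7 + 61 @ $8 = $3,113

Ending inventory = $3,113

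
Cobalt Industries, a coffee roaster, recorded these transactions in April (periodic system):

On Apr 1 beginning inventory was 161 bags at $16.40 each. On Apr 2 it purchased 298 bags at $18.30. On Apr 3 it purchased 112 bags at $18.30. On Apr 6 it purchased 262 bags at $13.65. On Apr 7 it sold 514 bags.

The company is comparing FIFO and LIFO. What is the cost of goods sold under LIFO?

FIFO COGS: 161 @ $16.40 + 298 @ $18.30 + 55 @ $18.30 = $9,100.30
LIFO COGS: 262 @ $13.65 + 112 @ $18.30 + 140 @ $18.30 = $8,187.90

COGS = $8,187.90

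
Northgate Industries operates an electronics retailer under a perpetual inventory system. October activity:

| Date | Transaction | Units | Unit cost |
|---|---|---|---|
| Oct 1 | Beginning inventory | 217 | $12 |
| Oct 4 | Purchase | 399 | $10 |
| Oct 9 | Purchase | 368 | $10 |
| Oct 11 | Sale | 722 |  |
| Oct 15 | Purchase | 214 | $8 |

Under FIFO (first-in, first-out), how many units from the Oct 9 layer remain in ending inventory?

262

Oct 11, 722 sold [FIFO — oldest first]: 217 @ $12 + 399 @ $10 + 106 @ $10 = $7,654
Ending inventory: 262 @ $10 + 214 @ $8 = $4,332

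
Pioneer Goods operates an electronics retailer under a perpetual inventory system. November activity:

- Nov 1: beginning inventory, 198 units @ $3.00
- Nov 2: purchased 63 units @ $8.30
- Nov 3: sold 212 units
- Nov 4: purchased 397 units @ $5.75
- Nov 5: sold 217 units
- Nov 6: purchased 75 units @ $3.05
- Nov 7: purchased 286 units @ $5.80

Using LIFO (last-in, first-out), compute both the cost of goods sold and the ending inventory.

Nov 3, 212 sold [LIFO — newest first]: 63 @ $8.30 + 149 @ $3.00 = $969.90
Nov 5, 217 sold [LIFO — newest first]: 217 @ $5.75 = $1,247.75
Total COGS = $969.90 + $1,247.75 = $2,217.65
Ending inventory: 49 @ $3.00 + 180 @ $5.75 + 75 @ $3.05 + 286 @ $5.80 = $3,069.55

COGS = $2,217.65; ending inventory = $3,069.55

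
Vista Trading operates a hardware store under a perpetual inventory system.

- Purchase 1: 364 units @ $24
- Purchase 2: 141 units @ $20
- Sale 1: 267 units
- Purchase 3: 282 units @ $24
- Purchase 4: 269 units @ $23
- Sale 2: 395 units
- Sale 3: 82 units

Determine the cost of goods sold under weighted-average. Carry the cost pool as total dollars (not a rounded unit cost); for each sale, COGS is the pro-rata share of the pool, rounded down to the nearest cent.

COGS = $17,234.47

After Purchase 1: 364 on hand, pool $8,736.00 (≈ $24.0000 each)
After Purchase 2: 505 on hand, pool $11,556.00 (≈ $22.8832 each)
Sale 1, sell 267: 267/505 × $11,556.00 → $6,109.80
After Purchase 3: 520 on hand, pool $12,214.20 (≈ $23.4888 each)
After Purchase 4: 789 on hand, pool $18,401.20 (≈ $23.3222 each)
Sale 2, sell 395: 395/789 × $18,401.20 → $9,212.26
Sale 3, sell 82: 82/394 × $9,188.94 → $1,912.41
Total COGS = $6,109.80 + $9,212.26 + $1,912.41 = $17,234.47
Ending inventory (cost pool remaining) = $7,276.53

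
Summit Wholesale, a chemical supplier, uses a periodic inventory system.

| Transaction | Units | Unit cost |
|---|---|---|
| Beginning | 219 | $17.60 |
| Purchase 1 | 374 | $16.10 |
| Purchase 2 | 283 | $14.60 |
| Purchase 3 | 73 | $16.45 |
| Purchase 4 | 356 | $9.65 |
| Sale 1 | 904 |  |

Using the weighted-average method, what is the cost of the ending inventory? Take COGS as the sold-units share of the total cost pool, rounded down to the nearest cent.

Ending inventory = $5,728.88

Sale 1, sell 904: 904/1305 × $18,643.85 → $12,914.97
Ending inventory (cost pool remaining) = $5,728.88
Check: goods available $18,643.85 = COGS $12,914.97 + ending $5,728.88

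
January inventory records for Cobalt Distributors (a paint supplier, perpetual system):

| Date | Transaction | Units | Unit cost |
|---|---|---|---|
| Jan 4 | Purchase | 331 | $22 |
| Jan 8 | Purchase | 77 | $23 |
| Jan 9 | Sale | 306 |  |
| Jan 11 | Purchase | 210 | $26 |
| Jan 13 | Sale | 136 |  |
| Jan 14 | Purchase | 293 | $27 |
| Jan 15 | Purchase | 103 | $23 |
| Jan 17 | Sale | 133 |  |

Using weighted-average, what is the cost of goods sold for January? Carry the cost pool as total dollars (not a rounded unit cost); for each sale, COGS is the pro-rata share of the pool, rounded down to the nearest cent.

COGS = $13,559.58

After Jan 4: 331 on hand, pool $7,282.00 (≈ $22.0000 each)
After Jan 8: 408 on hand, pool $9,053.00 (≈ $22.1887 each)
Jan 9, sell 306: 306/408 × $9,053.00 → $6,789.75
After Jan 11: 312 on hand, pool $7,723.25 (≈ $24.7540 each)
Jan 13, sell 136: 136/312 × $7,723.25 → $3,366.54
After Jan 14: 469 on hand, pool $12,267.71 (≈ $26.1572 each)
After Jan 15: 572 on hand, pool $14,636.71 (≈ $25.5887 each)
Jan 17, sell 133: 133/572 × $14,636.71 → $3,403.29
Total COGS = $6,789.75 + $3,366.54 + $3,403.29 = $13,559.58
Ending inventory (cost pool remaining) = $11,233.42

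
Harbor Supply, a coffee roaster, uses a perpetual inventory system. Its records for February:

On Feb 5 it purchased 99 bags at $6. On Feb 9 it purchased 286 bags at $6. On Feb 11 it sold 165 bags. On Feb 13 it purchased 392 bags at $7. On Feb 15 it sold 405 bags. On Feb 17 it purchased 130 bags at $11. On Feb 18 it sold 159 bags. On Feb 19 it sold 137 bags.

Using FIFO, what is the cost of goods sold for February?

Feb 11, 165 sold [FIFO — oldest first]: 99 @ $6 + 66 @ $6 = $990
Feb 15, 405 sold [FIFO — oldest first]: 220 @ $6 + 185 @ $7 = $2,615
Feb 18, 159 sold [FIFO — oldest first]: 159 @ $7 = $1,113
Feb 19, 137 sold [FIFO — oldest first]: 48 @ $7 + 89 @ $11 = $1,315
Total COGS = $990 + $2,615 + $1,113 + $1,315 = $6,033
Ending inventory: 41 @ $11 = $451
Check: goods available $6,484 = COGS $6,033 + ending $451

COGS = $6,033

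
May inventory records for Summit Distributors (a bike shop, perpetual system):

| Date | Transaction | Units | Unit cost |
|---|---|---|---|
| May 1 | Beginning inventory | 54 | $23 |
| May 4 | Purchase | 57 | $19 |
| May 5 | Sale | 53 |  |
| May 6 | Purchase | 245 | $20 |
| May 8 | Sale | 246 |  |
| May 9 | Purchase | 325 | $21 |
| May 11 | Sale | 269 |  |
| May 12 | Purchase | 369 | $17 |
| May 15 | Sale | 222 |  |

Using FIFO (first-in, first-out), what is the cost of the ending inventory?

Ending inventory = $4,420

May 5, 53 sold [FIFO — oldest first]: 53 @ $23 = $1,219
May 8, 246 sold [FIFO — oldest first]: 1 @ $23 + 57 @ $19 + 188 @ $20 = $4,866
May 11, 269 sold [FIFO — oldest first]: 57 @ $20 + 212 @ $21 = $5,592
May 15, 222 sold [FIFO — oldest first]: 113 @ $21 + 109 @ $17 = $4,226
Total COGS = $1,219 + $4,866 + $5,592 + $4,226 = $15,903
Ending inventory: 260 @ $17 = $4,420
Check: goods available $20,323 = COGS $15,903 + ending $4,420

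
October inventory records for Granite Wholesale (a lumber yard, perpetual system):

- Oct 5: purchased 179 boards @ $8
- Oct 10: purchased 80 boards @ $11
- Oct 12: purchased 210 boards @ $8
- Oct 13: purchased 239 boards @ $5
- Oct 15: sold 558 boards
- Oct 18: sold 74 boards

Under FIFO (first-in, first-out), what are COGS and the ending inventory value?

COGS = $4,807; ending inventory = $380

Oct 15, 558 sold [FIFO — oldest first]: 179 @ $8 + 80 @ $11 + 210 @ $8 + 89 @ $5 = $4,437
Oct 18, 74 sold [FIFO — oldest first]: 74 @ $5 = $370
Total COGS = $4,437 + $370 = $4,807
Ending inventory: 76 @ $5 = $380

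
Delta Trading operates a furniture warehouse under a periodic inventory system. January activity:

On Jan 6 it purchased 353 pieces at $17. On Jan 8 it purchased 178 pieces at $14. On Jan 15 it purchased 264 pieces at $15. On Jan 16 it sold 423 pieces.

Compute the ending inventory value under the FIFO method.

Ending inventory = $5,472

Jan 16, 423 sold [FIFO — oldest first]: 353 @ $17 + 70 @ $14 = $6,981
Ending inventory: 108 @ $14 + 264 @ $15 = $5,472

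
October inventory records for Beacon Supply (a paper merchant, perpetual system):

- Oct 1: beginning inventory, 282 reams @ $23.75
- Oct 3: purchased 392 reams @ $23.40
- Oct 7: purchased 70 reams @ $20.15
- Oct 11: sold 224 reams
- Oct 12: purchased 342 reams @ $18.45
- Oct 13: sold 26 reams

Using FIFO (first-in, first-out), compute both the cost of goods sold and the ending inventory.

COGS = $5,937.50; ending inventory = $17,653.20

Oct 11, 224 sold [FIFO — oldest first]: 224 @ $23.75 = $5,320.00
Oct 13, 26 sold [FIFO — oldest first]: 26 @ $23.75 = $617.50
Total COGS = $5,320.00 + $617.50 = $5,937.50
Ending inventory: 32 @ $23.75 + 392 @ $23.40 + 70 @ $20.15 + 342 @ $18.45 = $17,653.20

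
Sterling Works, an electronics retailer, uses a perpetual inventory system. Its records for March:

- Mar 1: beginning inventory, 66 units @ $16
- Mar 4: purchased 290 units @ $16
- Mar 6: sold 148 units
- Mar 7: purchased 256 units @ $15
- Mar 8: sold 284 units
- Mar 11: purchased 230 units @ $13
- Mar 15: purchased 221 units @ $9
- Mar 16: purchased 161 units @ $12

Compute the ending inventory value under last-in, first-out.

Mar 6, 148 sold [LIFO — newest first]: 148 @ $16 = $2,368
Mar 8, 284 sold [LIFO — newest first]: 256 @ $15 + 28 @ $16 = $4,288
Total COGS = $2,368 + $4,288 = $6,656
Ending inventory: 66 @ $16 + 114 @ $16 + 230 @ $13 + 221 @ $9 + 161 @ $12 = $9,791
Check: goods available $16,447 = COGS $6,656 + ending $9,791

Ending inventory = $9,791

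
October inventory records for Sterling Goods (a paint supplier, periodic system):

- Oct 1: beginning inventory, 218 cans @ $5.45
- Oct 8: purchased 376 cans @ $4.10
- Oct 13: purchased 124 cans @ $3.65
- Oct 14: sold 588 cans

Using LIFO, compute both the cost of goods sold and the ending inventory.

COGS = $2,473.80; ending inventory = $708.50

Oct 14, 588 sold [LIFO — newest first]: 124 @ $3.65 + 376 @ $4.10 + 88 @ $5.45 = $2,473.80
Ending inventory: 130 @ $5.45 = $708.50
Check: goods available $3,182.30 = COGS $2,473.80 + ending $708.50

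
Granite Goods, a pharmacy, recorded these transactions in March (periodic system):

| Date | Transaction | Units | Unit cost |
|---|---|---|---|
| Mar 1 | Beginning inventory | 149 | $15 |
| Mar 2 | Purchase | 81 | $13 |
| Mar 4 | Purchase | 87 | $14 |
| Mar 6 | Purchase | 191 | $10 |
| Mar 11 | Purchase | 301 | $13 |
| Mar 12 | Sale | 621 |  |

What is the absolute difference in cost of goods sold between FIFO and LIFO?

FIFO COGS: 149 @ $15 + 81 @ $13 + 87 @ $14 + 191 @ $10 + 113 @ $13 = $7,885
LIFO COGS: 301 @ $13 + 191 @ $10 + 87 @ $14 + 42 @ $13 = $7,587
Difference = |$7,885 − $7,587| = $298

$298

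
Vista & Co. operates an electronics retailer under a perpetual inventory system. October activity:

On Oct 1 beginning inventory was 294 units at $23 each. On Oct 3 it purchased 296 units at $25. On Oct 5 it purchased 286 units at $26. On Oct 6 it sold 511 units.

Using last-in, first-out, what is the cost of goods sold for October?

Oct 6, 511 sold [LIFO — newest first]: 286 @ $26 + 225 @ $25 = $13,061
Ending inventory: 294 @ $23 + 71 @ $25 = $8,537
Check: goods available $21,598 = COGS $13,061 + ending $8,537

COGS = $13,061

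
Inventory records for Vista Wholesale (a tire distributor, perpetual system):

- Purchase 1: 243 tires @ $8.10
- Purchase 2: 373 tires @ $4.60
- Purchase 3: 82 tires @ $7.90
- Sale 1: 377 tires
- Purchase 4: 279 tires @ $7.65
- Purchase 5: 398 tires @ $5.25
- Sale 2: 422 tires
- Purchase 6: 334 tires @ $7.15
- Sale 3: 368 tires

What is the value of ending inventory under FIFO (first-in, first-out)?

Ending inventory = $3,480.10

Sale 1 (377) [FIFO — oldest first]: 243 @ $8.10 + 134 @ $4.60 = $2,584.70
Sale 2 (422) [FIFO — oldest first]: 239 @ $4.60 + 82 @ $7.90 + 101 @ $7.65 = $2,519.85
Sale 3 (368) [FIFO — oldest first]: 178 @ $7.65 + 190 @ $5.25 = $2,359.20
Total COGS = $2,584.70 + $2,519.85 + $2,359.20 = $7,463.75
Ending inventory: 208 @ $5.25 + 334 @ $7.15 = $3,480.10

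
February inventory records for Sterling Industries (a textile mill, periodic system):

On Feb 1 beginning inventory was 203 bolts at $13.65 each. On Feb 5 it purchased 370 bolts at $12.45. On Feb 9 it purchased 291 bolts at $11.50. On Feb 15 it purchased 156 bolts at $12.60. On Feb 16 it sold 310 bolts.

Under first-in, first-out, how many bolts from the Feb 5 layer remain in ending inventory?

Feb 16, 310 sold [FIFO — oldest first]: 203 @ $13.65 + 107 @ $12.45 = $4,103.10
Ending inventory: 263 @ $12.45 + 291 @ $11.50 + 156 @ $12.60 = $8,586.45

263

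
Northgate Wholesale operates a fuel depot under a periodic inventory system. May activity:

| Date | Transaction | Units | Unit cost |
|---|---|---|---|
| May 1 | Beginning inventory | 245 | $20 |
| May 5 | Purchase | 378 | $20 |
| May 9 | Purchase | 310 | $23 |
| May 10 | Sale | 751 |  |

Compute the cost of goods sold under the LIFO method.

COGS = $15,950

May 10, 751 sold [LIFO — newest first]: 310 @ $23 + 378 @ $20 + 63 @ $20 = $15,950
Ending inventory: 182 @ $20 = $3,640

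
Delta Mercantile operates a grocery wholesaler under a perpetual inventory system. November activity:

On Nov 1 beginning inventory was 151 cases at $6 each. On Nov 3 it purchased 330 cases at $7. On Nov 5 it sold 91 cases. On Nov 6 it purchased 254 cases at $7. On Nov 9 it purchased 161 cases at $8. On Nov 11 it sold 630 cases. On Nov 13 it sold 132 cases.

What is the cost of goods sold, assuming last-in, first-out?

Nov 5, 91 sold [LIFO — newest first]: 91 @ $7 = $637
Nov 11, 630 sold [LIFO — newest first]: 161 @ $8 + 254 @ $7 + 215 @ $7 = $4,571
Nov 13, 132 sold [LIFO — newest first]: 24 @ $7 + 108 @ $6 = $816
Total COGS = $637 + $4,571 + $816 = $6,024
Ending inventory: 43 @ $6 = $258

COGS = $6,024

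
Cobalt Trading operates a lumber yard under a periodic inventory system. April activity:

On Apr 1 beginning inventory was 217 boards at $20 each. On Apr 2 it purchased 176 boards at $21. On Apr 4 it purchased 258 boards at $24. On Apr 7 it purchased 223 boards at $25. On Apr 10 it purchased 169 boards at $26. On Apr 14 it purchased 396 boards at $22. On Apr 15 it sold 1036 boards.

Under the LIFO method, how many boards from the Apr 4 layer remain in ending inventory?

10

Apr 15, 1036 sold [LIFO — newest first]: 396 @ $22 + 169 @ $26 + 223 @ $25 + 248 @ $24 = $24,633
Ending inventory: 217 @ $20 + 176 @ $21 + 10 @ $24 = $8,276
Check: goods available $32,909 = COGS $24,633 + ending $8,276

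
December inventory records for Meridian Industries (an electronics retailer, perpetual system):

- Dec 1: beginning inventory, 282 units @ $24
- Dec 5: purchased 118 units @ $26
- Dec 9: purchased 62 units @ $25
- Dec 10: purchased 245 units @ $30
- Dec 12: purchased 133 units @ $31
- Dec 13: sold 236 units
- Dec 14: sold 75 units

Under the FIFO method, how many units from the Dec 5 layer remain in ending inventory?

89

Dec 13, 236 sold [FIFO — oldest first]: 236 @ $24 = $5,664
Dec 14, 75 sold [FIFO — oldest first]: 46 @ $24 + 29 @ $26 = $1,858
Total COGS = $5,664 + $1,858 = $7,522
Ending inventory: 89 @ $26 + 62 @ $25 + 245 @ $30 + 133 @ $31 = $15,337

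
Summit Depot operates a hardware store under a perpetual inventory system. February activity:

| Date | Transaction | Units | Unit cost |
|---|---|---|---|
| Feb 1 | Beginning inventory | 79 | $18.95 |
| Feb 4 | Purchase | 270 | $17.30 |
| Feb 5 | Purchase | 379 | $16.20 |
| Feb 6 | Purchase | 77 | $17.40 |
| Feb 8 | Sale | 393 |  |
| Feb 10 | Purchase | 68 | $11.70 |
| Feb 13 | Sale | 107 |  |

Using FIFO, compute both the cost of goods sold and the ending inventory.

COGS = $8,614.25; ending inventory = $5,829.00

Feb 8, 393 sold [FIFO — oldest first]: 79 @ $18.95 + 270 @ $17.30 + 44 @ $16.20 = $6,880.85
Feb 13, 107 sold [FIFO — oldest first]: 107 @ $16.20 = $1,733.40
Total COGS = $6,880.85 + $1,733.40 = $8,614.25
Ending inventory: 228 @ $16.20 + 77 @ $17.40 + 68 @ $11.70 = $5,829.00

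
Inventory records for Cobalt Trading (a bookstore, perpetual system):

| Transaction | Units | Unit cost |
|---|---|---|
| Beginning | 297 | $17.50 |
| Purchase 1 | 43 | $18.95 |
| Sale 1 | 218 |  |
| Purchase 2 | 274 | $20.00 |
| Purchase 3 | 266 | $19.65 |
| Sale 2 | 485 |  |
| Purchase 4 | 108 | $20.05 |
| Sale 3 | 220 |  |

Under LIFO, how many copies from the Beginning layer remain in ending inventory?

Sale 1 (218) [LIFO — newest first]: 43 @ $18.95 + 175 @ $17.50 = $3,877.35
Sale 2 (485) [LIFO — newest first]: 266 @ $19.65 + 219 @ $20.00 = $9,606.90
Sale 3 (220) [LIFO — newest first]: 108 @ $20.05 + 55 @ $20.00 + 57 @ $17.50 = $4,262.90
Total COGS = $3,877.35 + $9,606.90 + $4,262.90 = $17,747.15
Ending inventory: 65 @ $17.50 = $1,137.50

65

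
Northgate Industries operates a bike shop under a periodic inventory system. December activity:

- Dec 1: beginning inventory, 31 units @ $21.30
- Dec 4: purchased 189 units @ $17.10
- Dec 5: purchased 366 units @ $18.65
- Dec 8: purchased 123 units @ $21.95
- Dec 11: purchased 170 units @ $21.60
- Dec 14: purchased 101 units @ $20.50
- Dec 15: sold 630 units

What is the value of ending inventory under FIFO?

Dec 15, 630 sold [FIFO — oldest first]: 31 @ $21.30 + 189 @ $17.10 + 366 @ $18.65 + 44 @ $21.95 = $11,683.90
Ending inventory: 79 @ $21.95 + 170 @ $21.60 + 101 @ $20.50 = $7,476.55

Ending inventory = $7,476.55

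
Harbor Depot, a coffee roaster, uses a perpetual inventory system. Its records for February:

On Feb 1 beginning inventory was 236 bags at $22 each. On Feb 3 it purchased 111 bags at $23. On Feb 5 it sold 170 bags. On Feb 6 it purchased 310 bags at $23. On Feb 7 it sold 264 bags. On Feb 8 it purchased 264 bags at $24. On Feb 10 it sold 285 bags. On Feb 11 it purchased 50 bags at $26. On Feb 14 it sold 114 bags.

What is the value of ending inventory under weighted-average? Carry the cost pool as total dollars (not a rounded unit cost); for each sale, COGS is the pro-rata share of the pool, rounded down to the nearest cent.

After Feb 1: 236 on hand, pool $5,192.00 (≈ $22.0000 each)
After Feb 3: 347 on hand, pool $7,745.00 (≈ $22.3199 each)
Feb 5, sell 170: 170/347 × $7,745.00 → $3,794.38
After Feb 6: 487 on hand, pool $11,080.62 (≈ $22.7528 each)
Feb 7, sell 264: 264/487 × $11,080.62 → $6,006.74
After Feb 8: 487 on hand, pool $11,409.88 (≈ $23.4289 each)
Feb 10, sell 285: 285/487 × $11,409.88 → $6,677.23
After Feb 11: 252 on hand, pool $6,032.65 (≈ $23.9391 each)
Feb 14, sell 114: 114/252 × $6,032.65 → $2,729.05
Total COGS = $3,794.38 + $6,006.74 + $6,677.23 + $2,729.05 = $19,207.40
Ending inventory (cost pool remaining) = $3,303.60

Ending inventory = $3,303.60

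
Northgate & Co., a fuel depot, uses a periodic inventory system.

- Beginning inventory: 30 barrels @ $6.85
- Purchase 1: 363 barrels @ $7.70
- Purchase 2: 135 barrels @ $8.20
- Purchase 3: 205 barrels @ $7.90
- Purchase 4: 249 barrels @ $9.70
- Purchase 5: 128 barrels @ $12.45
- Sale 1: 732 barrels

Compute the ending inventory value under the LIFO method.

Ending inventory = $2,885.10

Sale 1 (732) [LIFO — newest first]: 128 @ $12.45 + 249 @ $9.70 + 205 @ $7.90 + 135 @ $8.20 + 15 @ $7.70 = $6,850.90
Ending inventory: 30 @ $6.85 + 348 @ $7.70 = $2,885.10
Check: goods available $9,736.00 = COGS $6,850.90 + ending $2,885.10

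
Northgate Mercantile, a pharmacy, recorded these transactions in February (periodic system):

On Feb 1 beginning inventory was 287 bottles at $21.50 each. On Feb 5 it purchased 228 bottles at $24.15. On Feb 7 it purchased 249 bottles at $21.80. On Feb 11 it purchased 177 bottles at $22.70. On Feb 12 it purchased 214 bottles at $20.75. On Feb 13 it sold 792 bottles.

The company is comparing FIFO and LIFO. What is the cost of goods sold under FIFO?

FIFO COGS: 287 @ $21.50 + 228 @ $24.15 + 249 @ $21.80 + 28 @ $22.70 = $17,740.50
LIFO COGS: 214 @ $20.75 + 177 @ $22.70 + 249 @ $21.80 + 152 @ $24.15 = $17,557.40

COGS = $17,740.50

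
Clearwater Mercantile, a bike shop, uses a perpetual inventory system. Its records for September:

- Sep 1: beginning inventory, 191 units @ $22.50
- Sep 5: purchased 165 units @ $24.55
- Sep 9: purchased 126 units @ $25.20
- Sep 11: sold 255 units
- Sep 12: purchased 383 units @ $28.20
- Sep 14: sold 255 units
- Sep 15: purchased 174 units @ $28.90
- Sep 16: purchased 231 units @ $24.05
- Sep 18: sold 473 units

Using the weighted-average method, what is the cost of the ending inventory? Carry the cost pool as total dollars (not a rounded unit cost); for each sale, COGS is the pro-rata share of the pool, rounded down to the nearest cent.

Ending inventory = $7,563.25

After Sep 1: 191 on hand, pool $4,297.50 (≈ $22.5000 each)
After Sep 5: 356 on hand, pool $8,348.25 (≈ $23.4501 each)
After Sep 9: 482 on hand, pool $11,523.45 (≈ $23.9076 each)
Sep 11, sell 255: 255/482 × $11,523.45 → $6,096.43
After Sep 12: 610 on hand, pool $16,227.62 (≈ $26.6027 each)
Sep 14, sell 255: 255/610 × $16,227.62 → $6,783.67
After Sep 15: 529 on hand, pool $14,472.55 (≈ $27.3583 each)
After Sep 16: 760 on hand, pool $20,028.10 (≈ $26.3528 each)
Sep 18, sell 473: 473/760 × $20,028.10 → $12,464.85
Total COGS = $6,096.43 + $6,783.67 + $12,464.85 = $25,344.95
Ending inventory (cost pool remaining) = $7,563.25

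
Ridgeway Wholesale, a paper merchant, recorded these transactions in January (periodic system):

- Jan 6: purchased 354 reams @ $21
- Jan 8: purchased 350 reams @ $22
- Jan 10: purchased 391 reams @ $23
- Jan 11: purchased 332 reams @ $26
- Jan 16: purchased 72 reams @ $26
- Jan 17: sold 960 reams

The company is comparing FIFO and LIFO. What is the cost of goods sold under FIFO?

COGS = $21,022

FIFO COGS: 354 @ $21 + 350 @ $22 + 256 @ $23 = $21,022
LIFO COGS: 72 @ $26 + 332 @ $26 + 391 @ $23 + 165 @ $22 = $23,127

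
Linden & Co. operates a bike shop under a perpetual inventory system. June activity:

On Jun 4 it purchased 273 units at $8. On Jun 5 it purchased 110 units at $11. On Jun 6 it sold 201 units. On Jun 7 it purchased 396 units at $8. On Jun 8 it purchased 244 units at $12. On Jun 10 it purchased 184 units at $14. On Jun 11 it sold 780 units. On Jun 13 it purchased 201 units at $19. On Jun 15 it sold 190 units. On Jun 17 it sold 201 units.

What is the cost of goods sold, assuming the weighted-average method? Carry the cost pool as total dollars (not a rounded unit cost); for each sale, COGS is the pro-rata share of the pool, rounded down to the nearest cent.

COGS = $15,368.22

After Jun 4: 273 on hand, pool $2,184.00 (≈ $8.0000 each)
After Jun 5: 383 on hand, pool $3,394.00 (≈ $8.8616 each)
Jun 6, sell 201: 201/383 × $3,394.00 → $1,781.18
After Jun 7: 578 on hand, pool $4,780.82 (≈ $8.2713 each)
After Jun 8: 822 on hand, pool $7,708.82 (≈ $9.3781 each)
After Jun 10: 1006 on hand, pool $10,284.82 (≈ $10.2235 each)
Jun 11, sell 780: 780/1006 × $10,284.82 → $7,974.31
After Jun 13: 427 on hand, pool $6,129.51 (≈ $14.3548 each)
Jun 15, sell 190: 190/427 × $6,129.51 → $2,727.41
Jun 17, sell 201: 201/237 × $3,402.10 → $2,885.32
Total COGS = $1,781.18 + $7,974.31 + $2,727.41 + $2,885.32 = $15,368.22
Ending inventory (cost pool remaining) = $516.78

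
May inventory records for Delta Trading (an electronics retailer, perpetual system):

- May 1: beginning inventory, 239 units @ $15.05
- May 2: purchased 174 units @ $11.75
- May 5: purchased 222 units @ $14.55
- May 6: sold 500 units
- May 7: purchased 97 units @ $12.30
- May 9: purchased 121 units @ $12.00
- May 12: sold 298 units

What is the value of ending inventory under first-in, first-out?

Ending inventory = $660.00

May 6, 500 sold [FIFO — oldest first]: 239 @ $15.05 + 174 @ $11.75 + 87 @ $14.55 = $6,907.30
May 12, 298 sold [FIFO — oldest first]: 135 @ $14.55 + 97 @ $12.30 + 66 @ $12.00 = $3,949.35
Total COGS = $6,907.30 + $3,949.35 = $10,856.65
Ending inventory: 55 @ $12.00 = $660.00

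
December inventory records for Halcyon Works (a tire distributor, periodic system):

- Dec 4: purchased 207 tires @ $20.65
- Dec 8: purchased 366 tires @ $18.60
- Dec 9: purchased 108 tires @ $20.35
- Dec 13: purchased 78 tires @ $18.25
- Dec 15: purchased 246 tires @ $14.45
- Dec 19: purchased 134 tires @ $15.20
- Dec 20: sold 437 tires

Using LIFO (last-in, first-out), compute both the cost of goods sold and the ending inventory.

COGS = $6,631.75; ending inventory = $13,663.20

Dec 20, 437 sold [LIFO — newest first]: 134 @ $15.20 + 246 @ $14.45 + 57 @ $18.25 = $6,631.75
Ending inventory: 207 @ $20.65 + 366 @ $18.60 + 108 @ $20.35 + 21 @ $18.25 = $13,663.20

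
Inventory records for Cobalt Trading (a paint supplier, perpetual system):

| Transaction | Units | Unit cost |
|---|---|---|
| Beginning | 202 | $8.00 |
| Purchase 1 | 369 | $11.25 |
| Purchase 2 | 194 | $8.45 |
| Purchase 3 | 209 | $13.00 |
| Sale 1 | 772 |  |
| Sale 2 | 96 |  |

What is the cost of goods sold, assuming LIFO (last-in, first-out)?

Sale 1 (772) [LIFO — newest first]: 209 @ $13.00 + 194 @ $8.45 + 369 @ $11.25 = $8,507.55
Sale 2 (96) [LIFO — newest first]: 96 @ $8.00 = $768.00
Total COGS = $8,507.55 + $768.00 = $9,275.55
Ending inventory: 106 @ $8.00 = $848.00
Check: goods available $10,123.55 = COGS $9,275.55 + ending $848.00

COGS = $9,275.55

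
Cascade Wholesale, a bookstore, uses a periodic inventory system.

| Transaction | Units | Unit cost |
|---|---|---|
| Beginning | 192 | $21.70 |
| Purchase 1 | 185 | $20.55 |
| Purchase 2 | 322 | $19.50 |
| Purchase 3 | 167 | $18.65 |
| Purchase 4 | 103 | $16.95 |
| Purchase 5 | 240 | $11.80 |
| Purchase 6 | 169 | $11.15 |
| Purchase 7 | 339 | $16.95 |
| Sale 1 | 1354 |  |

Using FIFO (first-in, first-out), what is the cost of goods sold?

Sale 1 (1354) [FIFO — oldest first]: 192 @ $21.70 + 185 @ $20.55 + 322 @ $19.50 + 167 @ $18.65 + 103 @ $16.95 + 240 @ $11.80 + 145 @ $11.15 = $23,556.30
Ending inventory: 24 @ $11.15 + 339 @ $16.95 = $6,013.65
Check: goods available $29,569.95 = COGS $23,556.30 + ending $6,013.65

COGS = $23,556.30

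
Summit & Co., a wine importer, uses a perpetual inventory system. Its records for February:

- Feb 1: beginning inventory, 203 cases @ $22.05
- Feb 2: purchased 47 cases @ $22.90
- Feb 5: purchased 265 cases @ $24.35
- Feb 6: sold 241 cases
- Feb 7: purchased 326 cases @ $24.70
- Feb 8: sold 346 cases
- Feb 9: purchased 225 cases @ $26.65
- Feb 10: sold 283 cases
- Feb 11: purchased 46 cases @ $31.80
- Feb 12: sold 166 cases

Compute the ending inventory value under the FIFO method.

Feb 6, 241 sold [FIFO — oldest first]: 203 @ $22.05 + 38 @ $22.90 = $5,346.35
Feb 8, 346 sold [FIFO — oldest first]: 9 @ $22.90 + 265 @ $24.35 + 72 @ $24.70 = $8,437.25
Feb 10, 283 sold [FIFO — oldest first]: 254 @ $24.70 + 29 @ $26.65 = $7,046.65
Feb 12, 166 sold [FIFO — oldest first]: 166 @ $26.65 = $4,423.90
Total COGS = $5,346.35 + $8,437.25 + $7,046.65 + $4,423.90 = $25,254.15
Ending inventory: 30 @ $26.65 + 46 @ $31.80 = $2,262.30

Ending inventory = $2,262.30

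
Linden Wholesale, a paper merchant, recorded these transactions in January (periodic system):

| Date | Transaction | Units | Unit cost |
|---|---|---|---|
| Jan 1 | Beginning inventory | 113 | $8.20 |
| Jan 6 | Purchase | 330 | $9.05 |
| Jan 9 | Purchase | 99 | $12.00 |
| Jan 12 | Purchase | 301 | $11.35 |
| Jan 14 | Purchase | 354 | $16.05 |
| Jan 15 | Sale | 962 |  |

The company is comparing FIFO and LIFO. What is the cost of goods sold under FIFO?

FIFO COGS: 113 @ $8.20 + 330 @ $9.05 + 99 @ $12.00 + 301 @ $11.35 + 119 @ $16.05 = $10,427.40
LIFO COGS: 354 @ $16.05 + 301 @ $11.35 + 99 @ $12.00 + 208 @ $9.05 = $12,168.45

COGS = $10,427.40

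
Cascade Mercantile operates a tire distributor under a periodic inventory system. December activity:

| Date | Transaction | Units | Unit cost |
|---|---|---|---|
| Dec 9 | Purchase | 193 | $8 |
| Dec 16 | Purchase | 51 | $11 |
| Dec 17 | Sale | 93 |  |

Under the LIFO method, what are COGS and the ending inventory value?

Dec 17, 93 sold [LIFO — newest first]: 51 @ $11 + 42 @ $8 = $897
Ending inventory: 151 @ $8 = $1,208

COGS = $897; ending inventory = $1,208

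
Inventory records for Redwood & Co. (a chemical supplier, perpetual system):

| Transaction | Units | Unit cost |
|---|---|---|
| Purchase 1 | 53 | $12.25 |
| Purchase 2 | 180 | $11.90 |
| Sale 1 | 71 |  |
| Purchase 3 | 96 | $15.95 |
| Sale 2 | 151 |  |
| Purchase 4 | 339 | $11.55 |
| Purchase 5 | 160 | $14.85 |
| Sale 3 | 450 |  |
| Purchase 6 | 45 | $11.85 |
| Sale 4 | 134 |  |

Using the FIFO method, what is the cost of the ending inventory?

Sale 1 (71) [FIFO — oldest first]: 53 @ $12.25 + 18 @ $11.90 = $863.45
Sale 2 (151) [FIFO — oldest first]: 151 @ $11.90 = $1,796.90
Sale 3 (450) [FIFO — oldest first]: 11 @ $11.90 + 96 @ $15.95 + 339 @ $11.55 + 4 @ $14.85 = $5,636.95
Sale 4 (134) [FIFO — oldest first]: 134 @ $14.85 = $1,989.90
Total COGS = $863.45 + $1,796.90 + $5,636.95 + $1,989.90 = $10,287.20
Ending inventory: 22 @ $14.85 + 45 @ $11.85 = $859.95

Ending inventory = $859.95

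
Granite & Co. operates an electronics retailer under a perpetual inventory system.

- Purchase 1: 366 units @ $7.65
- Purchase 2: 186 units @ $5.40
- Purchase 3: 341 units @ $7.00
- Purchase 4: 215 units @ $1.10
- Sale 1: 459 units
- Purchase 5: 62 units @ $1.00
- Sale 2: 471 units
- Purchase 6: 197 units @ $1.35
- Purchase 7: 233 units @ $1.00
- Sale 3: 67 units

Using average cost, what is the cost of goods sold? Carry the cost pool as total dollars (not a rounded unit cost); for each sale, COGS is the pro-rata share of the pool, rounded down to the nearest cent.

After Purchase 1: 366 on hand, pool $2,799.90 (≈ $7.6500 each)
After Purchase 2: 552 on hand, pool $3,804.30 (≈ $6.8918 each)
After Purchase 3: 893 on hand, pool $6,191.30 (≈ $6.9331 each)
After Purchase 4: 1108 on hand, pool $6,427.80 (≈ $5.8013 each)
Sale 1, sell 459: 459/1108 × $6,427.80 → $2,662.77
After Purchase 5: 711 on hand, pool $3,827.03 (≈ $5.3826 each)
Sale 2, sell 471: 471/711 × $3,827.03 → $2,535.20
After Purchase 6: 437 on hand, pool $1,557.78 (≈ $3.5647 each)
After Purchase 7: 670 on hand, pool $1,790.78 (≈ $2.6728 each)
Sale 3, sell 67: 67/670 × $1,790.78 → $179.07
Total COGS = $2,662.77 + $2,535.20 + $179.07 = $5,377.04
Ending inventory (cost pool remaining) = $1,611.71

COGS = $5,377.04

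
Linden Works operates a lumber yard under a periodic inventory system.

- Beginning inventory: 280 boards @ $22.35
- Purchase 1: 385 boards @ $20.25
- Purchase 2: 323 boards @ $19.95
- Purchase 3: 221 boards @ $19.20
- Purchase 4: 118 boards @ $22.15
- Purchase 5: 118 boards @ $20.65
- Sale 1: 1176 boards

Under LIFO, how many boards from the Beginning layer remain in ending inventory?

Sale 1 (1176) [LIFO — newest first]: 118 @ $20.65 + 118 @ $22.15 + 221 @ $19.20 + 323 @ $19.95 + 385 @ $20.25 + 11 @ $22.35 = $23,779.55
Ending inventory: 269 @ $22.35 = $6,012.15

269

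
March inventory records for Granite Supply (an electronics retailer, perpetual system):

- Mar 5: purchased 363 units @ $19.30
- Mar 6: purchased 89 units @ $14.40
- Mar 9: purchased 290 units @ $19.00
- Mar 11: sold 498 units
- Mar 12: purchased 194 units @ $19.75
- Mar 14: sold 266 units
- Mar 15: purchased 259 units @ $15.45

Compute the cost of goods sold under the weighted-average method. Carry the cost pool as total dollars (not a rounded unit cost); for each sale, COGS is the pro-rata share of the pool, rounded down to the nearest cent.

COGS = $14,342.66

After Mar 5: 363 on hand, pool $7,005.90 (≈ $19.3000 each)
After Mar 6: 452 on hand, pool $8,287.50 (≈ $18.3352 each)
After Mar 9: 742 on hand, pool $13,797.50 (≈ $18.5950 each)
Mar 11, sell 498: 498/742 × $13,797.50 → $9,260.31
After Mar 12: 438 on hand, pool $8,368.69 (≈ $19.1066 each)
Mar 14, sell 266: 266/438 × $8,368.69 → $5,082.35
After Mar 15: 431 on hand, pool $7,287.89 (≈ $16.9093 each)
Total COGS = $9,260.31 + $5,082.35 = $14,342.66
Ending inventory (cost pool remaining) = $7,287.89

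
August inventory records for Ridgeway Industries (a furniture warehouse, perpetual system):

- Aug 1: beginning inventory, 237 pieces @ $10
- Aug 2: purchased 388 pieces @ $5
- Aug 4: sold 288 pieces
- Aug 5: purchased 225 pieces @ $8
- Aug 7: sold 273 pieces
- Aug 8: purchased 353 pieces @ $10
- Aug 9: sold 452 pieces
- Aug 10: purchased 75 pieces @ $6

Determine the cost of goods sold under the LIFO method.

Aug 4, 288 sold [LIFO — newest first]: 288 @ $5 = $1,440
Aug 7, 273 sold [LIFO — newest first]: 225 @ $8 + 48 @ $5 = $2,040
Aug 9, 452 sold [LIFO — newest first]: 353 @ $10 + 52 @ $5 + 47 @ $10 = $4,260
Total COGS = $1,440 + $2,040 + $4,260 = $7,740
Ending inventory: 190 @ $10 + 75 @ $6 = $2,350
Check: goods available $10,090 = COGS $7,740 + ending $2,350

COGS = $7,740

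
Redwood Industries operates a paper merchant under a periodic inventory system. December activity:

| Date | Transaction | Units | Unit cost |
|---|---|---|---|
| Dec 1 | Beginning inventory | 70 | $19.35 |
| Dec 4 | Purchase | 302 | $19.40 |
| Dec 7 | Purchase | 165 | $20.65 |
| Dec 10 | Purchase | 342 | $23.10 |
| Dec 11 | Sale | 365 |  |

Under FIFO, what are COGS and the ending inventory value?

COGS = $7,077.50; ending inventory = $11,443.25

Dec 11, 365 sold [FIFO — oldest first]: 70 @ $19.35 + 295 @ $19.40 = $7,077.50
Ending inventory: 7 @ $19.40 + 165 @ $20.65 + 342 @ $23.10 = $11,443.25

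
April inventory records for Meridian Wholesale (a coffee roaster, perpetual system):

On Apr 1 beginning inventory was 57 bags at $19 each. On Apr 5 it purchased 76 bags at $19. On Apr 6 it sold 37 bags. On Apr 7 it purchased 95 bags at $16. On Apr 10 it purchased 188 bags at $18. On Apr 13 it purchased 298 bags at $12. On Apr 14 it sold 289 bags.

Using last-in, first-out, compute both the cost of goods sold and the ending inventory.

Apr 6, 37 sold [LIFO — newest first]: 37 @ $19 = $703
Apr 14, 289 sold [LIFO — newest first]: 289 @ $12 = $3,468
Total COGS = $703 + $3,468 = $4,171
Ending inventory: 57 @ $19 + 39 @ $19 + 95 @ $16 + 188 @ $18 + 9 @ $12 = $6,836
Check: goods available $11,007 = COGS $4,171 + ending $6,836

COGS = $4,171; ending inventory = $6,836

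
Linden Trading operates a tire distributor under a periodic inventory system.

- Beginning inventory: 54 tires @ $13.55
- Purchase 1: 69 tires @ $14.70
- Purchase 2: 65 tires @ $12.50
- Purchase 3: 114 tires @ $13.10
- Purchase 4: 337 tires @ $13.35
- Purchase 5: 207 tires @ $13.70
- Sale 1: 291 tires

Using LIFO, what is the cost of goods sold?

COGS = $3,957.30

Sale 1 (291) [LIFO — newest first]: 207 @ $13.70 + 84 @ $13.35 = $3,957.30
Ending inventory: 54 @ $13.55 + 69 @ $14.70 + 65 @ $12.50 + 114 @ $13.10 + 253 @ $13.35 = $7,429.45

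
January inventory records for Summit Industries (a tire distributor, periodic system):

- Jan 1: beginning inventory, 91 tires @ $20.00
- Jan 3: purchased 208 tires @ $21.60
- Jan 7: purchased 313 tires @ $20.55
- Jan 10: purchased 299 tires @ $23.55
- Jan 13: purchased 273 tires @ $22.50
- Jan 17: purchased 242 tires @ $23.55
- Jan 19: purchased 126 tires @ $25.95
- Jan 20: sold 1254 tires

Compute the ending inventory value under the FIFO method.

Ending inventory = $7,320.30

Jan 20, 1254 sold [FIFO — oldest first]: 91 @ $20.00 + 208 @ $21.60 + 313 @ $20.55 + 299 @ $23.55 + 273 @ $22.50 + 70 @ $23.55 = $27,577.40
Ending inventory: 172 @ $23.55 + 126 @ $25.95 = $7,320.30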